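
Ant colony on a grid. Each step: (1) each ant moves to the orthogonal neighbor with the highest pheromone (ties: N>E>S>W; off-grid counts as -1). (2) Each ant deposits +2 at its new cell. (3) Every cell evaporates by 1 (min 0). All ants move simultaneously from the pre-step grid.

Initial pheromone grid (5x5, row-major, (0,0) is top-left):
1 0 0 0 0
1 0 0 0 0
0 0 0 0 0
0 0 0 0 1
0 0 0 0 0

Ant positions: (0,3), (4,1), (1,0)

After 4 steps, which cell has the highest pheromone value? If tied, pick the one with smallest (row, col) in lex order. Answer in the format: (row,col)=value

Answer: (0,1)=3

Derivation:
Step 1: ant0:(0,3)->E->(0,4) | ant1:(4,1)->N->(3,1) | ant2:(1,0)->N->(0,0)
  grid max=2 at (0,0)
Step 2: ant0:(0,4)->S->(1,4) | ant1:(3,1)->N->(2,1) | ant2:(0,0)->E->(0,1)
  grid max=1 at (0,0)
Step 3: ant0:(1,4)->N->(0,4) | ant1:(2,1)->N->(1,1) | ant2:(0,1)->W->(0,0)
  grid max=2 at (0,0)
Step 4: ant0:(0,4)->S->(1,4) | ant1:(1,1)->N->(0,1) | ant2:(0,0)->E->(0,1)
  grid max=3 at (0,1)
Final grid:
  1 3 0 0 0
  0 0 0 0 1
  0 0 0 0 0
  0 0 0 0 0
  0 0 0 0 0
Max pheromone 3 at (0,1)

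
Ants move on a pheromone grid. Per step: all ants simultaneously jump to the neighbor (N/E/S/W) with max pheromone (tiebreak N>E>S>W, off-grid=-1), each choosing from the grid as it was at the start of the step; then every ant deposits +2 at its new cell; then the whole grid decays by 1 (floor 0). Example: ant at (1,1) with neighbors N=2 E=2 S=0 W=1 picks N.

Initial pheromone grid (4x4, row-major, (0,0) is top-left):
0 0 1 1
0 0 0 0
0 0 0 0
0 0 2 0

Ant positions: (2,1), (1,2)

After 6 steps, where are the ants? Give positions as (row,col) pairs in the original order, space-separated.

Step 1: ant0:(2,1)->N->(1,1) | ant1:(1,2)->N->(0,2)
  grid max=2 at (0,2)
Step 2: ant0:(1,1)->N->(0,1) | ant1:(0,2)->E->(0,3)
  grid max=1 at (0,1)
Step 3: ant0:(0,1)->E->(0,2) | ant1:(0,3)->W->(0,2)
  grid max=4 at (0,2)
Step 4: ant0:(0,2)->E->(0,3) | ant1:(0,2)->E->(0,3)
  grid max=3 at (0,2)
Step 5: ant0:(0,3)->W->(0,2) | ant1:(0,3)->W->(0,2)
  grid max=6 at (0,2)
Step 6: ant0:(0,2)->E->(0,3) | ant1:(0,2)->E->(0,3)
  grid max=5 at (0,2)

(0,3) (0,3)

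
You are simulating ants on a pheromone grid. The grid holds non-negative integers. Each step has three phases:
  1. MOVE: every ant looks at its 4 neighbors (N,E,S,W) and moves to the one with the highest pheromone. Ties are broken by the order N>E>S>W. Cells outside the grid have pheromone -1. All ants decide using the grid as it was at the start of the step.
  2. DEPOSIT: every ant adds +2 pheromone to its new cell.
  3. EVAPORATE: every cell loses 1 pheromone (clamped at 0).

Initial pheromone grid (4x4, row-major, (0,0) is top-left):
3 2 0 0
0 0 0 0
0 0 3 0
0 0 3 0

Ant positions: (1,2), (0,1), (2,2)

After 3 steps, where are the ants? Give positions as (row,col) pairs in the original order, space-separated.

Step 1: ant0:(1,2)->S->(2,2) | ant1:(0,1)->W->(0,0) | ant2:(2,2)->S->(3,2)
  grid max=4 at (0,0)
Step 2: ant0:(2,2)->S->(3,2) | ant1:(0,0)->E->(0,1) | ant2:(3,2)->N->(2,2)
  grid max=5 at (2,2)
Step 3: ant0:(3,2)->N->(2,2) | ant1:(0,1)->W->(0,0) | ant2:(2,2)->S->(3,2)
  grid max=6 at (2,2)

(2,2) (0,0) (3,2)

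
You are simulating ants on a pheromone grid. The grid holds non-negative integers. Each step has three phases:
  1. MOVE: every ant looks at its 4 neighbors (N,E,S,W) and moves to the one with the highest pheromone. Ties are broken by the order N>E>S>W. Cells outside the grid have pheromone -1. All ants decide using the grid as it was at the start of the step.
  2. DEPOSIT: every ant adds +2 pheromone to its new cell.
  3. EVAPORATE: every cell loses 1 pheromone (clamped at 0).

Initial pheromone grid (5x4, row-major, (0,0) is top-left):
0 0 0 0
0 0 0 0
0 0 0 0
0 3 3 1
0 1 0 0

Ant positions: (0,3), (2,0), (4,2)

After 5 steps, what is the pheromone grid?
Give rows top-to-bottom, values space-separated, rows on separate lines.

After step 1: ants at (1,3),(1,0),(3,2)
  0 0 0 0
  1 0 0 1
  0 0 0 0
  0 2 4 0
  0 0 0 0
After step 2: ants at (0,3),(0,0),(3,1)
  1 0 0 1
  0 0 0 0
  0 0 0 0
  0 3 3 0
  0 0 0 0
After step 3: ants at (1,3),(0,1),(3,2)
  0 1 0 0
  0 0 0 1
  0 0 0 0
  0 2 4 0
  0 0 0 0
After step 4: ants at (0,3),(0,2),(3,1)
  0 0 1 1
  0 0 0 0
  0 0 0 0
  0 3 3 0
  0 0 0 0
After step 5: ants at (0,2),(0,3),(3,2)
  0 0 2 2
  0 0 0 0
  0 0 0 0
  0 2 4 0
  0 0 0 0

0 0 2 2
0 0 0 0
0 0 0 0
0 2 4 0
0 0 0 0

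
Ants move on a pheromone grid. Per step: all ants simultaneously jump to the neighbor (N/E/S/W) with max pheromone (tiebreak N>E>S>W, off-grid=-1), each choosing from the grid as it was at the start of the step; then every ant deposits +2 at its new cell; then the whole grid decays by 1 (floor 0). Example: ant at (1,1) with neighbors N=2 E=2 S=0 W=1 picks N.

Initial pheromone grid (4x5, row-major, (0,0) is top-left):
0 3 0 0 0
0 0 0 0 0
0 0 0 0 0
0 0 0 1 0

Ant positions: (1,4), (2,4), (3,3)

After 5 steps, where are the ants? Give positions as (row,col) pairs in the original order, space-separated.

Step 1: ant0:(1,4)->N->(0,4) | ant1:(2,4)->N->(1,4) | ant2:(3,3)->N->(2,3)
  grid max=2 at (0,1)
Step 2: ant0:(0,4)->S->(1,4) | ant1:(1,4)->N->(0,4) | ant2:(2,3)->N->(1,3)
  grid max=2 at (0,4)
Step 3: ant0:(1,4)->N->(0,4) | ant1:(0,4)->S->(1,4) | ant2:(1,3)->E->(1,4)
  grid max=5 at (1,4)
Step 4: ant0:(0,4)->S->(1,4) | ant1:(1,4)->N->(0,4) | ant2:(1,4)->N->(0,4)
  grid max=6 at (0,4)
Step 5: ant0:(1,4)->N->(0,4) | ant1:(0,4)->S->(1,4) | ant2:(0,4)->S->(1,4)
  grid max=9 at (1,4)

(0,4) (1,4) (1,4)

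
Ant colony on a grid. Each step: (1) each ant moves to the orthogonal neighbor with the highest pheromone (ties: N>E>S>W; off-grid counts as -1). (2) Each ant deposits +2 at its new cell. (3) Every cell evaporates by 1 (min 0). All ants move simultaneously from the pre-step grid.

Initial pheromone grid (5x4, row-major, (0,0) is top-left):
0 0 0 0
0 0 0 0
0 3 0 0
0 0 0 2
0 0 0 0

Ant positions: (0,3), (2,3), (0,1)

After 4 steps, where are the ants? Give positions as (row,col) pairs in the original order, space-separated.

Step 1: ant0:(0,3)->S->(1,3) | ant1:(2,3)->S->(3,3) | ant2:(0,1)->E->(0,2)
  grid max=3 at (3,3)
Step 2: ant0:(1,3)->N->(0,3) | ant1:(3,3)->N->(2,3) | ant2:(0,2)->E->(0,3)
  grid max=3 at (0,3)
Step 3: ant0:(0,3)->S->(1,3) | ant1:(2,3)->S->(3,3) | ant2:(0,3)->S->(1,3)
  grid max=3 at (1,3)
Step 4: ant0:(1,3)->N->(0,3) | ant1:(3,3)->N->(2,3) | ant2:(1,3)->N->(0,3)
  grid max=5 at (0,3)

(0,3) (2,3) (0,3)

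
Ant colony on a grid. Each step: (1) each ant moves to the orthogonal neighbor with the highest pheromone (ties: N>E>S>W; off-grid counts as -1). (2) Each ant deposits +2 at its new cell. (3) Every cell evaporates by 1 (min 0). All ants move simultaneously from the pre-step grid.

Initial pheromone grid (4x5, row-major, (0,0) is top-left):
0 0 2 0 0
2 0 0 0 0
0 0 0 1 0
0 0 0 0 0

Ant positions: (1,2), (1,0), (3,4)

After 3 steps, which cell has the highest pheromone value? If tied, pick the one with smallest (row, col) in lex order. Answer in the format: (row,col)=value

Answer: (0,2)=3

Derivation:
Step 1: ant0:(1,2)->N->(0,2) | ant1:(1,0)->N->(0,0) | ant2:(3,4)->N->(2,4)
  grid max=3 at (0,2)
Step 2: ant0:(0,2)->E->(0,3) | ant1:(0,0)->S->(1,0) | ant2:(2,4)->N->(1,4)
  grid max=2 at (0,2)
Step 3: ant0:(0,3)->W->(0,2) | ant1:(1,0)->N->(0,0) | ant2:(1,4)->N->(0,4)
  grid max=3 at (0,2)
Final grid:
  1 0 3 0 1
  1 0 0 0 0
  0 0 0 0 0
  0 0 0 0 0
Max pheromone 3 at (0,2)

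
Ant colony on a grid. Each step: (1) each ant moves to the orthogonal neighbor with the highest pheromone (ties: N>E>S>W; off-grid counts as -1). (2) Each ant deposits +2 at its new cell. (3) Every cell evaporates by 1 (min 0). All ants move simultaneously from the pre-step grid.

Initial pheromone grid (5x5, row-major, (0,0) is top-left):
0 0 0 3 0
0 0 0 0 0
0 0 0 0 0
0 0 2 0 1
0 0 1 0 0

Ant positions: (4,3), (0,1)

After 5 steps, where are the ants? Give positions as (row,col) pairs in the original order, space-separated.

Step 1: ant0:(4,3)->W->(4,2) | ant1:(0,1)->E->(0,2)
  grid max=2 at (0,3)
Step 2: ant0:(4,2)->N->(3,2) | ant1:(0,2)->E->(0,3)
  grid max=3 at (0,3)
Step 3: ant0:(3,2)->S->(4,2) | ant1:(0,3)->E->(0,4)
  grid max=2 at (0,3)
Step 4: ant0:(4,2)->N->(3,2) | ant1:(0,4)->W->(0,3)
  grid max=3 at (0,3)
Step 5: ant0:(3,2)->S->(4,2) | ant1:(0,3)->E->(0,4)
  grid max=2 at (0,3)

(4,2) (0,4)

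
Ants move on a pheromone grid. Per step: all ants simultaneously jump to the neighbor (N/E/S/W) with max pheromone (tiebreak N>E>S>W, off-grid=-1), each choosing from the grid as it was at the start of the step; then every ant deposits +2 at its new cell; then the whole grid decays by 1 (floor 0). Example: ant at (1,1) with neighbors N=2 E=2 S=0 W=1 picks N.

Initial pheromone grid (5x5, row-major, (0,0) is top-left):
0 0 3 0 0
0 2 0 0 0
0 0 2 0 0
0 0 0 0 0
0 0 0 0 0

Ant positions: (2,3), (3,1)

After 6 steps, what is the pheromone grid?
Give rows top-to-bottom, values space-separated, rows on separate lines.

After step 1: ants at (2,2),(2,1)
  0 0 2 0 0
  0 1 0 0 0
  0 1 3 0 0
  0 0 0 0 0
  0 0 0 0 0
After step 2: ants at (2,1),(2,2)
  0 0 1 0 0
  0 0 0 0 0
  0 2 4 0 0
  0 0 0 0 0
  0 0 0 0 0
After step 3: ants at (2,2),(2,1)
  0 0 0 0 0
  0 0 0 0 0
  0 3 5 0 0
  0 0 0 0 0
  0 0 0 0 0
After step 4: ants at (2,1),(2,2)
  0 0 0 0 0
  0 0 0 0 0
  0 4 6 0 0
  0 0 0 0 0
  0 0 0 0 0
After step 5: ants at (2,2),(2,1)
  0 0 0 0 0
  0 0 0 0 0
  0 5 7 0 0
  0 0 0 0 0
  0 0 0 0 0
After step 6: ants at (2,1),(2,2)
  0 0 0 0 0
  0 0 0 0 0
  0 6 8 0 0
  0 0 0 0 0
  0 0 0 0 0

0 0 0 0 0
0 0 0 0 0
0 6 8 0 0
0 0 0 0 0
0 0 0 0 0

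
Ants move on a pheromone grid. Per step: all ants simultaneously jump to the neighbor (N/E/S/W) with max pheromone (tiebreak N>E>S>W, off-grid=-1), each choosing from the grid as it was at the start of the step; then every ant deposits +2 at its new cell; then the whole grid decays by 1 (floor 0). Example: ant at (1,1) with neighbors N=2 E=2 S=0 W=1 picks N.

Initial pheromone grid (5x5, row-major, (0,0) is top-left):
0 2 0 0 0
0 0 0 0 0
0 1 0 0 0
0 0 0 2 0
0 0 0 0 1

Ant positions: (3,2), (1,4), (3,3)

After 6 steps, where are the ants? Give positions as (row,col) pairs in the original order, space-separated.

Step 1: ant0:(3,2)->E->(3,3) | ant1:(1,4)->N->(0,4) | ant2:(3,3)->N->(2,3)
  grid max=3 at (3,3)
Step 2: ant0:(3,3)->N->(2,3) | ant1:(0,4)->S->(1,4) | ant2:(2,3)->S->(3,3)
  grid max=4 at (3,3)
Step 3: ant0:(2,3)->S->(3,3) | ant1:(1,4)->N->(0,4) | ant2:(3,3)->N->(2,3)
  grid max=5 at (3,3)
Step 4: ant0:(3,3)->N->(2,3) | ant1:(0,4)->S->(1,4) | ant2:(2,3)->S->(3,3)
  grid max=6 at (3,3)
Step 5: ant0:(2,3)->S->(3,3) | ant1:(1,4)->N->(0,4) | ant2:(3,3)->N->(2,3)
  grid max=7 at (3,3)
Step 6: ant0:(3,3)->N->(2,3) | ant1:(0,4)->S->(1,4) | ant2:(2,3)->S->(3,3)
  grid max=8 at (3,3)

(2,3) (1,4) (3,3)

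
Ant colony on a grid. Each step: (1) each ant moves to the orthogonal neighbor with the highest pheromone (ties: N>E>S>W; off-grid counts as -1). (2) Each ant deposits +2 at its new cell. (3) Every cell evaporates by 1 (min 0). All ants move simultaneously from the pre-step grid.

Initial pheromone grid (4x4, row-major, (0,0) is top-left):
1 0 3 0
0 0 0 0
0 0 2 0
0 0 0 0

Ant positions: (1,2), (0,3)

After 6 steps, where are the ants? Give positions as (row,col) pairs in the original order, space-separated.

Step 1: ant0:(1,2)->N->(0,2) | ant1:(0,3)->W->(0,2)
  grid max=6 at (0,2)
Step 2: ant0:(0,2)->E->(0,3) | ant1:(0,2)->E->(0,3)
  grid max=5 at (0,2)
Step 3: ant0:(0,3)->W->(0,2) | ant1:(0,3)->W->(0,2)
  grid max=8 at (0,2)
Step 4: ant0:(0,2)->E->(0,3) | ant1:(0,2)->E->(0,3)
  grid max=7 at (0,2)
Step 5: ant0:(0,3)->W->(0,2) | ant1:(0,3)->W->(0,2)
  grid max=10 at (0,2)
Step 6: ant0:(0,2)->E->(0,3) | ant1:(0,2)->E->(0,3)
  grid max=9 at (0,2)

(0,3) (0,3)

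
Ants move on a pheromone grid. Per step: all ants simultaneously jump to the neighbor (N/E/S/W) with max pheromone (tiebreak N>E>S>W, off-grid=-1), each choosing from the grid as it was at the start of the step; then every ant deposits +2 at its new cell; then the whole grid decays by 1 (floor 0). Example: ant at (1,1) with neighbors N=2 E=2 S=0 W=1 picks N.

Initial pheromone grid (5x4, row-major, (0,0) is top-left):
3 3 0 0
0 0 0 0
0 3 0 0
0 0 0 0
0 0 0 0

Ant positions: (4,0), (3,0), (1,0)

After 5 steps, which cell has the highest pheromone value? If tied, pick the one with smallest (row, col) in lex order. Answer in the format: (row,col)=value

Step 1: ant0:(4,0)->N->(3,0) | ant1:(3,0)->N->(2,0) | ant2:(1,0)->N->(0,0)
  grid max=4 at (0,0)
Step 2: ant0:(3,0)->N->(2,0) | ant1:(2,0)->E->(2,1) | ant2:(0,0)->E->(0,1)
  grid max=3 at (0,0)
Step 3: ant0:(2,0)->E->(2,1) | ant1:(2,1)->W->(2,0) | ant2:(0,1)->W->(0,0)
  grid max=4 at (0,0)
Step 4: ant0:(2,1)->W->(2,0) | ant1:(2,0)->E->(2,1) | ant2:(0,0)->E->(0,1)
  grid max=5 at (2,1)
Step 5: ant0:(2,0)->E->(2,1) | ant1:(2,1)->W->(2,0) | ant2:(0,1)->W->(0,0)
  grid max=6 at (2,1)
Final grid:
  4 2 0 0
  0 0 0 0
  5 6 0 0
  0 0 0 0
  0 0 0 0
Max pheromone 6 at (2,1)

Answer: (2,1)=6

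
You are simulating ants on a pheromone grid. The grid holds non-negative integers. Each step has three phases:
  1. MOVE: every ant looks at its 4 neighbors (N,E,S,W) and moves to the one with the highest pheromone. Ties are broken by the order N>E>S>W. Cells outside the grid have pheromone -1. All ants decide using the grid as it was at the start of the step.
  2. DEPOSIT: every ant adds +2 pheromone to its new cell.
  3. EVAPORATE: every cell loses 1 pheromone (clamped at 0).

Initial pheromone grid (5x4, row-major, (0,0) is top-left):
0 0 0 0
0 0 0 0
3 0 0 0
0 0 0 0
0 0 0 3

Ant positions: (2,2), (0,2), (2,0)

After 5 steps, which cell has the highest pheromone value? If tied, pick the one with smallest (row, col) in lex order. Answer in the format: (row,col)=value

Step 1: ant0:(2,2)->N->(1,2) | ant1:(0,2)->E->(0,3) | ant2:(2,0)->N->(1,0)
  grid max=2 at (2,0)
Step 2: ant0:(1,2)->N->(0,2) | ant1:(0,3)->S->(1,3) | ant2:(1,0)->S->(2,0)
  grid max=3 at (2,0)
Step 3: ant0:(0,2)->E->(0,3) | ant1:(1,3)->N->(0,3) | ant2:(2,0)->N->(1,0)
  grid max=3 at (0,3)
Step 4: ant0:(0,3)->S->(1,3) | ant1:(0,3)->S->(1,3) | ant2:(1,0)->S->(2,0)
  grid max=3 at (1,3)
Step 5: ant0:(1,3)->N->(0,3) | ant1:(1,3)->N->(0,3) | ant2:(2,0)->N->(1,0)
  grid max=5 at (0,3)
Final grid:
  0 0 0 5
  1 0 0 2
  2 0 0 0
  0 0 0 0
  0 0 0 0
Max pheromone 5 at (0,3)

Answer: (0,3)=5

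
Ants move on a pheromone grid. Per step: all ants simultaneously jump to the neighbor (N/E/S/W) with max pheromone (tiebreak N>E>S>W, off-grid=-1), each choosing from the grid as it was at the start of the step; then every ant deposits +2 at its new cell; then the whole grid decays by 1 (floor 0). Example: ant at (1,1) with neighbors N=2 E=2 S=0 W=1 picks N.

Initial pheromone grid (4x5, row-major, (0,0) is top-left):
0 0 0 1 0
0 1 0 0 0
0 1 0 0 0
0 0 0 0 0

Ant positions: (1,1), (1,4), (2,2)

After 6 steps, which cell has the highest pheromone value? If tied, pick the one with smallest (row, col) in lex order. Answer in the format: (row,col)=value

Answer: (1,1)=7

Derivation:
Step 1: ant0:(1,1)->S->(2,1) | ant1:(1,4)->N->(0,4) | ant2:(2,2)->W->(2,1)
  grid max=4 at (2,1)
Step 2: ant0:(2,1)->N->(1,1) | ant1:(0,4)->S->(1,4) | ant2:(2,1)->N->(1,1)
  grid max=3 at (1,1)
Step 3: ant0:(1,1)->S->(2,1) | ant1:(1,4)->N->(0,4) | ant2:(1,1)->S->(2,1)
  grid max=6 at (2,1)
Step 4: ant0:(2,1)->N->(1,1) | ant1:(0,4)->S->(1,4) | ant2:(2,1)->N->(1,1)
  grid max=5 at (1,1)
Step 5: ant0:(1,1)->S->(2,1) | ant1:(1,4)->N->(0,4) | ant2:(1,1)->S->(2,1)
  grid max=8 at (2,1)
Step 6: ant0:(2,1)->N->(1,1) | ant1:(0,4)->S->(1,4) | ant2:(2,1)->N->(1,1)
  grid max=7 at (1,1)
Final grid:
  0 0 0 0 0
  0 7 0 0 1
  0 7 0 0 0
  0 0 0 0 0
Max pheromone 7 at (1,1)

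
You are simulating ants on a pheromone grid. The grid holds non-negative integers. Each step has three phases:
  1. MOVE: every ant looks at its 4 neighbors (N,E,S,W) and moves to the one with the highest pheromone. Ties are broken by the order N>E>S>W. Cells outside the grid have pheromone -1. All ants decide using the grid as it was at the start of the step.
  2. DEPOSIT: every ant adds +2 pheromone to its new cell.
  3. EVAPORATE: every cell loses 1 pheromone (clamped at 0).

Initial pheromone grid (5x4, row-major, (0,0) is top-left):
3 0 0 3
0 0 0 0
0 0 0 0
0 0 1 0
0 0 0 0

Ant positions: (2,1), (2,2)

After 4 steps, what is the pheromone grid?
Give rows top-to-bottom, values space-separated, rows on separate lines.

After step 1: ants at (1,1),(3,2)
  2 0 0 2
  0 1 0 0
  0 0 0 0
  0 0 2 0
  0 0 0 0
After step 2: ants at (0,1),(2,2)
  1 1 0 1
  0 0 0 0
  0 0 1 0
  0 0 1 0
  0 0 0 0
After step 3: ants at (0,0),(3,2)
  2 0 0 0
  0 0 0 0
  0 0 0 0
  0 0 2 0
  0 0 0 0
After step 4: ants at (0,1),(2,2)
  1 1 0 0
  0 0 0 0
  0 0 1 0
  0 0 1 0
  0 0 0 0

1 1 0 0
0 0 0 0
0 0 1 0
0 0 1 0
0 0 0 0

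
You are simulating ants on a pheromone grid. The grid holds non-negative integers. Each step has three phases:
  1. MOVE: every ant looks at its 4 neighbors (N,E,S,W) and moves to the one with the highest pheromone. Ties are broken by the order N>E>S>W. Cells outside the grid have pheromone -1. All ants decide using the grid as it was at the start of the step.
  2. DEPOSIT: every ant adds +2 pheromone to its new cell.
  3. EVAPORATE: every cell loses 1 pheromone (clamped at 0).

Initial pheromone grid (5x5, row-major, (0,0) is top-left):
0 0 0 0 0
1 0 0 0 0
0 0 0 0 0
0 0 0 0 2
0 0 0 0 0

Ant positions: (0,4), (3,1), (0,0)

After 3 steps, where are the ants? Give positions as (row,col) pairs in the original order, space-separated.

Step 1: ant0:(0,4)->S->(1,4) | ant1:(3,1)->N->(2,1) | ant2:(0,0)->S->(1,0)
  grid max=2 at (1,0)
Step 2: ant0:(1,4)->N->(0,4) | ant1:(2,1)->N->(1,1) | ant2:(1,0)->N->(0,0)
  grid max=1 at (0,0)
Step 3: ant0:(0,4)->S->(1,4) | ant1:(1,1)->W->(1,0) | ant2:(0,0)->S->(1,0)
  grid max=4 at (1,0)

(1,4) (1,0) (1,0)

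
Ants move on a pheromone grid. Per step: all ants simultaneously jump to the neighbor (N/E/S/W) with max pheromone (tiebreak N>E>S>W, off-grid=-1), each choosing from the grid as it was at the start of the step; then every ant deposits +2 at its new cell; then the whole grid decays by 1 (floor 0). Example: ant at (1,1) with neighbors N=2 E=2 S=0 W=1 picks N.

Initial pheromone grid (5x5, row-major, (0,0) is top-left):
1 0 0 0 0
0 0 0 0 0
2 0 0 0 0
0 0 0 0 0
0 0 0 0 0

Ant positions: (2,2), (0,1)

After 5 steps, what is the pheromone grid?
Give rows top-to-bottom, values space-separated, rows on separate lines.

After step 1: ants at (1,2),(0,0)
  2 0 0 0 0
  0 0 1 0 0
  1 0 0 0 0
  0 0 0 0 0
  0 0 0 0 0
After step 2: ants at (0,2),(0,1)
  1 1 1 0 0
  0 0 0 0 0
  0 0 0 0 0
  0 0 0 0 0
  0 0 0 0 0
After step 3: ants at (0,1),(0,2)
  0 2 2 0 0
  0 0 0 0 0
  0 0 0 0 0
  0 0 0 0 0
  0 0 0 0 0
After step 4: ants at (0,2),(0,1)
  0 3 3 0 0
  0 0 0 0 0
  0 0 0 0 0
  0 0 0 0 0
  0 0 0 0 0
After step 5: ants at (0,1),(0,2)
  0 4 4 0 0
  0 0 0 0 0
  0 0 0 0 0
  0 0 0 0 0
  0 0 0 0 0

0 4 4 0 0
0 0 0 0 0
0 0 0 0 0
0 0 0 0 0
0 0 0 0 0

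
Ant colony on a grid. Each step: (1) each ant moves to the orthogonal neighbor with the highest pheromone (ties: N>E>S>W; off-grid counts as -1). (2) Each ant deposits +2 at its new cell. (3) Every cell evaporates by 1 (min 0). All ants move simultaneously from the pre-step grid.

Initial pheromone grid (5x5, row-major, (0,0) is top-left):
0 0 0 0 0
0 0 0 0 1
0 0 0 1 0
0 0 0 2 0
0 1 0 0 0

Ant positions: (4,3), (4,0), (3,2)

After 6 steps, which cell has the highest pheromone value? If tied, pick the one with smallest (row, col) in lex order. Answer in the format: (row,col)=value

Answer: (3,3)=8

Derivation:
Step 1: ant0:(4,3)->N->(3,3) | ant1:(4,0)->E->(4,1) | ant2:(3,2)->E->(3,3)
  grid max=5 at (3,3)
Step 2: ant0:(3,3)->N->(2,3) | ant1:(4,1)->N->(3,1) | ant2:(3,3)->N->(2,3)
  grid max=4 at (3,3)
Step 3: ant0:(2,3)->S->(3,3) | ant1:(3,1)->S->(4,1) | ant2:(2,3)->S->(3,3)
  grid max=7 at (3,3)
Step 4: ant0:(3,3)->N->(2,3) | ant1:(4,1)->N->(3,1) | ant2:(3,3)->N->(2,3)
  grid max=6 at (3,3)
Step 5: ant0:(2,3)->S->(3,3) | ant1:(3,1)->S->(4,1) | ant2:(2,3)->S->(3,3)
  grid max=9 at (3,3)
Step 6: ant0:(3,3)->N->(2,3) | ant1:(4,1)->N->(3,1) | ant2:(3,3)->N->(2,3)
  grid max=8 at (3,3)
Final grid:
  0 0 0 0 0
  0 0 0 0 0
  0 0 0 7 0
  0 1 0 8 0
  0 1 0 0 0
Max pheromone 8 at (3,3)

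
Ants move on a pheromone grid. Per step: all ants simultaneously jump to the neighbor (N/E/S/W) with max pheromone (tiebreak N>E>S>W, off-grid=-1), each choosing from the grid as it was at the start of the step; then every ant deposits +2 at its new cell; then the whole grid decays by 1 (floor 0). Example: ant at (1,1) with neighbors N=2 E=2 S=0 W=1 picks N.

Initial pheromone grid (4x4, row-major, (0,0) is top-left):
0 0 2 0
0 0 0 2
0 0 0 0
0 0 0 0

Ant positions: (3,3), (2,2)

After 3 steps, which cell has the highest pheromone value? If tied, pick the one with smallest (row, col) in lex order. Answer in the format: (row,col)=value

Step 1: ant0:(3,3)->N->(2,3) | ant1:(2,2)->N->(1,2)
  grid max=1 at (0,2)
Step 2: ant0:(2,3)->N->(1,3) | ant1:(1,2)->N->(0,2)
  grid max=2 at (0,2)
Step 3: ant0:(1,3)->N->(0,3) | ant1:(0,2)->E->(0,3)
  grid max=3 at (0,3)
Final grid:
  0 0 1 3
  0 0 0 1
  0 0 0 0
  0 0 0 0
Max pheromone 3 at (0,3)

Answer: (0,3)=3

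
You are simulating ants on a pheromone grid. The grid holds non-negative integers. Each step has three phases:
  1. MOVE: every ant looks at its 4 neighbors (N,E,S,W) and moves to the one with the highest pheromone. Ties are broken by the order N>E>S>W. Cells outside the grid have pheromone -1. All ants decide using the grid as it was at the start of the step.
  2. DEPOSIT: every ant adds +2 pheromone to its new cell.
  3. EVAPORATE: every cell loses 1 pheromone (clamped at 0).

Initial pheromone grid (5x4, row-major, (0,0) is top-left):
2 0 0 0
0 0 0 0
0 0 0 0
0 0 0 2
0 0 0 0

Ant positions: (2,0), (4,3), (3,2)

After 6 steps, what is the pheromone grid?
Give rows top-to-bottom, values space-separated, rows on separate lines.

After step 1: ants at (1,0),(3,3),(3,3)
  1 0 0 0
  1 0 0 0
  0 0 0 0
  0 0 0 5
  0 0 0 0
After step 2: ants at (0,0),(2,3),(2,3)
  2 0 0 0
  0 0 0 0
  0 0 0 3
  0 0 0 4
  0 0 0 0
After step 3: ants at (0,1),(3,3),(3,3)
  1 1 0 0
  0 0 0 0
  0 0 0 2
  0 0 0 7
  0 0 0 0
After step 4: ants at (0,0),(2,3),(2,3)
  2 0 0 0
  0 0 0 0
  0 0 0 5
  0 0 0 6
  0 0 0 0
After step 5: ants at (0,1),(3,3),(3,3)
  1 1 0 0
  0 0 0 0
  0 0 0 4
  0 0 0 9
  0 0 0 0
After step 6: ants at (0,0),(2,3),(2,3)
  2 0 0 0
  0 0 0 0
  0 0 0 7
  0 0 0 8
  0 0 0 0

2 0 0 0
0 0 0 0
0 0 0 7
0 0 0 8
0 0 0 0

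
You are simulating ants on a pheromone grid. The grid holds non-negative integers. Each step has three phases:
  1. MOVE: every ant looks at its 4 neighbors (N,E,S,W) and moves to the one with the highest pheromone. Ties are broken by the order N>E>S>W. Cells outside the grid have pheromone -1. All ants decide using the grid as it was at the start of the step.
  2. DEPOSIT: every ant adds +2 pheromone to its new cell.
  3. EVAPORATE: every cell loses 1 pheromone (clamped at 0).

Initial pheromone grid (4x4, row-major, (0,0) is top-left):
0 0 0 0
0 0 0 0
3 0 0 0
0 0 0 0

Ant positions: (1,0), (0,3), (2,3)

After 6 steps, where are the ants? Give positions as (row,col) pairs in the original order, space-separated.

Step 1: ant0:(1,0)->S->(2,0) | ant1:(0,3)->S->(1,3) | ant2:(2,3)->N->(1,3)
  grid max=4 at (2,0)
Step 2: ant0:(2,0)->N->(1,0) | ant1:(1,3)->N->(0,3) | ant2:(1,3)->N->(0,3)
  grid max=3 at (0,3)
Step 3: ant0:(1,0)->S->(2,0) | ant1:(0,3)->S->(1,3) | ant2:(0,3)->S->(1,3)
  grid max=5 at (1,3)
Step 4: ant0:(2,0)->N->(1,0) | ant1:(1,3)->N->(0,3) | ant2:(1,3)->N->(0,3)
  grid max=5 at (0,3)
Step 5: ant0:(1,0)->S->(2,0) | ant1:(0,3)->S->(1,3) | ant2:(0,3)->S->(1,3)
  grid max=7 at (1,3)
Step 6: ant0:(2,0)->N->(1,0) | ant1:(1,3)->N->(0,3) | ant2:(1,3)->N->(0,3)
  grid max=7 at (0,3)

(1,0) (0,3) (0,3)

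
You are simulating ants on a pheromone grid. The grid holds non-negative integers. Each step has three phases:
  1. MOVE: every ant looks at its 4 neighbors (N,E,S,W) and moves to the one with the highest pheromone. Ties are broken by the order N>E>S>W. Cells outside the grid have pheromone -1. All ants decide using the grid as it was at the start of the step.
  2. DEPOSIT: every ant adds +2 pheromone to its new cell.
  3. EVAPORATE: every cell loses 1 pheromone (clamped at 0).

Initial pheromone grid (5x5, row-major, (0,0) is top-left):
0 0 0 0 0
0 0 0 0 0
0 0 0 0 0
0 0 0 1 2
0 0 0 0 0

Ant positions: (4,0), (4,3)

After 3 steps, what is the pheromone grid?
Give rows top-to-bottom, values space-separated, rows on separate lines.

After step 1: ants at (3,0),(3,3)
  0 0 0 0 0
  0 0 0 0 0
  0 0 0 0 0
  1 0 0 2 1
  0 0 0 0 0
After step 2: ants at (2,0),(3,4)
  0 0 0 0 0
  0 0 0 0 0
  1 0 0 0 0
  0 0 0 1 2
  0 0 0 0 0
After step 3: ants at (1,0),(3,3)
  0 0 0 0 0
  1 0 0 0 0
  0 0 0 0 0
  0 0 0 2 1
  0 0 0 0 0

0 0 0 0 0
1 0 0 0 0
0 0 0 0 0
0 0 0 2 1
0 0 0 0 0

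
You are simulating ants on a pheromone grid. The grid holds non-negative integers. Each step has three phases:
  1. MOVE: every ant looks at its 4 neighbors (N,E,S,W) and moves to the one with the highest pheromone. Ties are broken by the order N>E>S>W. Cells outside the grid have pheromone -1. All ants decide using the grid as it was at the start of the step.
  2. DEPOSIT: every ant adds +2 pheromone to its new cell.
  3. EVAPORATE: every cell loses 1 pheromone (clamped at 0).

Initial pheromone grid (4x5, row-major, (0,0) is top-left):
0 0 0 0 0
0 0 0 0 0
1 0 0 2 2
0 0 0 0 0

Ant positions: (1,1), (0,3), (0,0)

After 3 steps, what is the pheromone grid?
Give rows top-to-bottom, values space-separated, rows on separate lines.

After step 1: ants at (0,1),(0,4),(0,1)
  0 3 0 0 1
  0 0 0 0 0
  0 0 0 1 1
  0 0 0 0 0
After step 2: ants at (0,2),(1,4),(0,2)
  0 2 3 0 0
  0 0 0 0 1
  0 0 0 0 0
  0 0 0 0 0
After step 3: ants at (0,1),(0,4),(0,1)
  0 5 2 0 1
  0 0 0 0 0
  0 0 0 0 0
  0 0 0 0 0

0 5 2 0 1
0 0 0 0 0
0 0 0 0 0
0 0 0 0 0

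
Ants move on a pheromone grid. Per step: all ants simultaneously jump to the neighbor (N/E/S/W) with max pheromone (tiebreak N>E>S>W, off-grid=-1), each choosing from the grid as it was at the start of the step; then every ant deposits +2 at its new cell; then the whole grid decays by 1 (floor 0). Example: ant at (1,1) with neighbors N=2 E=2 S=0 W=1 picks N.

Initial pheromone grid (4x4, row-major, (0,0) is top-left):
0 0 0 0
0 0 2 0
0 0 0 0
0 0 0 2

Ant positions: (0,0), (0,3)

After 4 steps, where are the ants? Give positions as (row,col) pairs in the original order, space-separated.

Step 1: ant0:(0,0)->E->(0,1) | ant1:(0,3)->S->(1,3)
  grid max=1 at (0,1)
Step 2: ant0:(0,1)->E->(0,2) | ant1:(1,3)->W->(1,2)
  grid max=2 at (1,2)
Step 3: ant0:(0,2)->S->(1,2) | ant1:(1,2)->N->(0,2)
  grid max=3 at (1,2)
Step 4: ant0:(1,2)->N->(0,2) | ant1:(0,2)->S->(1,2)
  grid max=4 at (1,2)

(0,2) (1,2)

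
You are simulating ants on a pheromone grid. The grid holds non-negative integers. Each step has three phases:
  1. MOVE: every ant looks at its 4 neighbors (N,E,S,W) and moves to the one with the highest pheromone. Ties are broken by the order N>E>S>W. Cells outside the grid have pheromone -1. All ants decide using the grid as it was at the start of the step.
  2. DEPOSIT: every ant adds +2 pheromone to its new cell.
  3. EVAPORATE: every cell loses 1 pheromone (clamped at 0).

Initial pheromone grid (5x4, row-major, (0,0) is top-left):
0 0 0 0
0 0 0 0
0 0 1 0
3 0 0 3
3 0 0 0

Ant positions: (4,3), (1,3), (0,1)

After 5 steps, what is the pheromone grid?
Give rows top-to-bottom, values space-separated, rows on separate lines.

After step 1: ants at (3,3),(0,3),(0,2)
  0 0 1 1
  0 0 0 0
  0 0 0 0
  2 0 0 4
  2 0 0 0
After step 2: ants at (2,3),(0,2),(0,3)
  0 0 2 2
  0 0 0 0
  0 0 0 1
  1 0 0 3
  1 0 0 0
After step 3: ants at (3,3),(0,3),(0,2)
  0 0 3 3
  0 0 0 0
  0 0 0 0
  0 0 0 4
  0 0 0 0
After step 4: ants at (2,3),(0,2),(0,3)
  0 0 4 4
  0 0 0 0
  0 0 0 1
  0 0 0 3
  0 0 0 0
After step 5: ants at (3,3),(0,3),(0,2)
  0 0 5 5
  0 0 0 0
  0 0 0 0
  0 0 0 4
  0 0 0 0

0 0 5 5
0 0 0 0
0 0 0 0
0 0 0 4
0 0 0 0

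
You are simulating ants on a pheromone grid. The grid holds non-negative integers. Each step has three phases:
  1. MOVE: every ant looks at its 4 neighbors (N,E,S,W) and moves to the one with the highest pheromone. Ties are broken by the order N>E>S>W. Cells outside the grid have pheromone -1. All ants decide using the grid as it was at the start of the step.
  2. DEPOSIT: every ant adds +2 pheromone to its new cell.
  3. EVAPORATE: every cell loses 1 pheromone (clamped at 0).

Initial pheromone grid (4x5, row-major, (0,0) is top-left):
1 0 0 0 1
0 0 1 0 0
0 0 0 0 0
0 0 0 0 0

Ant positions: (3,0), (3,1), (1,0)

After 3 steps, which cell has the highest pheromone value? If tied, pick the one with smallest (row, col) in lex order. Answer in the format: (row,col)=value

Answer: (2,0)=3

Derivation:
Step 1: ant0:(3,0)->N->(2,0) | ant1:(3,1)->N->(2,1) | ant2:(1,0)->N->(0,0)
  grid max=2 at (0,0)
Step 2: ant0:(2,0)->E->(2,1) | ant1:(2,1)->W->(2,0) | ant2:(0,0)->E->(0,1)
  grid max=2 at (2,0)
Step 3: ant0:(2,1)->W->(2,0) | ant1:(2,0)->E->(2,1) | ant2:(0,1)->W->(0,0)
  grid max=3 at (2,0)
Final grid:
  2 0 0 0 0
  0 0 0 0 0
  3 3 0 0 0
  0 0 0 0 0
Max pheromone 3 at (2,0)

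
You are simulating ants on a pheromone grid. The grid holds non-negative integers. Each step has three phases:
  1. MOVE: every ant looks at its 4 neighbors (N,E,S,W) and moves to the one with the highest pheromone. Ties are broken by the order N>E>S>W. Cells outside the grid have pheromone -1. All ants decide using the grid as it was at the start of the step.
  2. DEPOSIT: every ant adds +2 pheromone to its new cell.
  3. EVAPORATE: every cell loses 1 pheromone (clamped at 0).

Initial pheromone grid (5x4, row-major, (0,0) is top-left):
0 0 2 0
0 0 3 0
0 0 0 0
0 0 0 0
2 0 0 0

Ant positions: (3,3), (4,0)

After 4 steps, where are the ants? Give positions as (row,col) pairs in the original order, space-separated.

Step 1: ant0:(3,3)->N->(2,3) | ant1:(4,0)->N->(3,0)
  grid max=2 at (1,2)
Step 2: ant0:(2,3)->N->(1,3) | ant1:(3,0)->S->(4,0)
  grid max=2 at (4,0)
Step 3: ant0:(1,3)->W->(1,2) | ant1:(4,0)->N->(3,0)
  grid max=2 at (1,2)
Step 4: ant0:(1,2)->N->(0,2) | ant1:(3,0)->S->(4,0)
  grid max=2 at (4,0)

(0,2) (4,0)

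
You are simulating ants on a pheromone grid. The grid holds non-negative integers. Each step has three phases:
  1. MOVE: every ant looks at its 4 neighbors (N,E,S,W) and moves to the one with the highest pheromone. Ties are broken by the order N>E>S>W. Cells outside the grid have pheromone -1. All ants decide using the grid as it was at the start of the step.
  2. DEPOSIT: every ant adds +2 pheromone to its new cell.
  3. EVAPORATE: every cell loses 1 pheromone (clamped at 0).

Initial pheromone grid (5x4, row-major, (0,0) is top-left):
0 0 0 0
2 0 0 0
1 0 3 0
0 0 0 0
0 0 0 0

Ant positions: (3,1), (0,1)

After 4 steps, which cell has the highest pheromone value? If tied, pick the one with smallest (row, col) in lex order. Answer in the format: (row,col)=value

Answer: (2,2)=3

Derivation:
Step 1: ant0:(3,1)->N->(2,1) | ant1:(0,1)->E->(0,2)
  grid max=2 at (2,2)
Step 2: ant0:(2,1)->E->(2,2) | ant1:(0,2)->E->(0,3)
  grid max=3 at (2,2)
Step 3: ant0:(2,2)->N->(1,2) | ant1:(0,3)->S->(1,3)
  grid max=2 at (2,2)
Step 4: ant0:(1,2)->S->(2,2) | ant1:(1,3)->W->(1,2)
  grid max=3 at (2,2)
Final grid:
  0 0 0 0
  0 0 2 0
  0 0 3 0
  0 0 0 0
  0 0 0 0
Max pheromone 3 at (2,2)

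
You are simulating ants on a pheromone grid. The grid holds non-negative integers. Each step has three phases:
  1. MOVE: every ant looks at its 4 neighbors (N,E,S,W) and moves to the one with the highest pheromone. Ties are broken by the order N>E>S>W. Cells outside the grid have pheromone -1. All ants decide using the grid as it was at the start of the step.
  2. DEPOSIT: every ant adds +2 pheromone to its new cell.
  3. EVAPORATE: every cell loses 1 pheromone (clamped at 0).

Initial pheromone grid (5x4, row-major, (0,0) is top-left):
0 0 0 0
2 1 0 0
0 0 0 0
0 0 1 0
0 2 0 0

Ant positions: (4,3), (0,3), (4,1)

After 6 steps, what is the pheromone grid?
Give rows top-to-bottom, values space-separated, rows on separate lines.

After step 1: ants at (3,3),(1,3),(3,1)
  0 0 0 0
  1 0 0 1
  0 0 0 0
  0 1 0 1
  0 1 0 0
After step 2: ants at (2,3),(0,3),(4,1)
  0 0 0 1
  0 0 0 0
  0 0 0 1
  0 0 0 0
  0 2 0 0
After step 3: ants at (1,3),(1,3),(3,1)
  0 0 0 0
  0 0 0 3
  0 0 0 0
  0 1 0 0
  0 1 0 0
After step 4: ants at (0,3),(0,3),(4,1)
  0 0 0 3
  0 0 0 2
  0 0 0 0
  0 0 0 0
  0 2 0 0
After step 5: ants at (1,3),(1,3),(3,1)
  0 0 0 2
  0 0 0 5
  0 0 0 0
  0 1 0 0
  0 1 0 0
After step 6: ants at (0,3),(0,3),(4,1)
  0 0 0 5
  0 0 0 4
  0 0 0 0
  0 0 0 0
  0 2 0 0

0 0 0 5
0 0 0 4
0 0 0 0
0 0 0 0
0 2 0 0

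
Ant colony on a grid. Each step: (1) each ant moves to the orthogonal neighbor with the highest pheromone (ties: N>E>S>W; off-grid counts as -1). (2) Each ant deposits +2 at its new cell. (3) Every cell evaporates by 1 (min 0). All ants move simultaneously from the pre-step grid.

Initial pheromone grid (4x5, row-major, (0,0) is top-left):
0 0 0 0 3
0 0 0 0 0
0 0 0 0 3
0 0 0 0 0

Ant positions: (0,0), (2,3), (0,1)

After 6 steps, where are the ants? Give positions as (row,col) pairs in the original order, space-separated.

Step 1: ant0:(0,0)->E->(0,1) | ant1:(2,3)->E->(2,4) | ant2:(0,1)->E->(0,2)
  grid max=4 at (2,4)
Step 2: ant0:(0,1)->E->(0,2) | ant1:(2,4)->N->(1,4) | ant2:(0,2)->W->(0,1)
  grid max=3 at (2,4)
Step 3: ant0:(0,2)->W->(0,1) | ant1:(1,4)->S->(2,4) | ant2:(0,1)->E->(0,2)
  grid max=4 at (2,4)
Step 4: ant0:(0,1)->E->(0,2) | ant1:(2,4)->N->(1,4) | ant2:(0,2)->W->(0,1)
  grid max=4 at (0,1)
Step 5: ant0:(0,2)->W->(0,1) | ant1:(1,4)->S->(2,4) | ant2:(0,1)->E->(0,2)
  grid max=5 at (0,1)
Step 6: ant0:(0,1)->E->(0,2) | ant1:(2,4)->N->(1,4) | ant2:(0,2)->W->(0,1)
  grid max=6 at (0,1)

(0,2) (1,4) (0,1)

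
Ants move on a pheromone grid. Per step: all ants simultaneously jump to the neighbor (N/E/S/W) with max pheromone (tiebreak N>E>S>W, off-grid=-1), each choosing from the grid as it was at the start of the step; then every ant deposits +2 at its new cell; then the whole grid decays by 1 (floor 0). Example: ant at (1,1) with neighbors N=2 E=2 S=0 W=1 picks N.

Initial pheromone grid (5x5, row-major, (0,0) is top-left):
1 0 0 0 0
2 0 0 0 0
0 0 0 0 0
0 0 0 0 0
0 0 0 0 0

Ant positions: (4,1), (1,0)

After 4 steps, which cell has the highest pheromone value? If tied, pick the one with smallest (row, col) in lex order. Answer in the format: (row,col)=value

Answer: (1,0)=4

Derivation:
Step 1: ant0:(4,1)->N->(3,1) | ant1:(1,0)->N->(0,0)
  grid max=2 at (0,0)
Step 2: ant0:(3,1)->N->(2,1) | ant1:(0,0)->S->(1,0)
  grid max=2 at (1,0)
Step 3: ant0:(2,1)->N->(1,1) | ant1:(1,0)->N->(0,0)
  grid max=2 at (0,0)
Step 4: ant0:(1,1)->W->(1,0) | ant1:(0,0)->S->(1,0)
  grid max=4 at (1,0)
Final grid:
  1 0 0 0 0
  4 0 0 0 0
  0 0 0 0 0
  0 0 0 0 0
  0 0 0 0 0
Max pheromone 4 at (1,0)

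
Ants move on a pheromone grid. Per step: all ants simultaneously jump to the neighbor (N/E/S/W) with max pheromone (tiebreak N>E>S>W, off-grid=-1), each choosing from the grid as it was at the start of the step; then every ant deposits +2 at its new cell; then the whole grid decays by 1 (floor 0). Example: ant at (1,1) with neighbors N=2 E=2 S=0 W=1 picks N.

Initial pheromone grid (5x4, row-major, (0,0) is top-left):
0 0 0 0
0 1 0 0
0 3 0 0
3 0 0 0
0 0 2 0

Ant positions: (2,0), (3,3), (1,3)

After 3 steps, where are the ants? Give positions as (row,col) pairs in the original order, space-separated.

Step 1: ant0:(2,0)->E->(2,1) | ant1:(3,3)->N->(2,3) | ant2:(1,3)->N->(0,3)
  grid max=4 at (2,1)
Step 2: ant0:(2,1)->N->(1,1) | ant1:(2,3)->N->(1,3) | ant2:(0,3)->S->(1,3)
  grid max=3 at (1,3)
Step 3: ant0:(1,1)->S->(2,1) | ant1:(1,3)->N->(0,3) | ant2:(1,3)->N->(0,3)
  grid max=4 at (2,1)

(2,1) (0,3) (0,3)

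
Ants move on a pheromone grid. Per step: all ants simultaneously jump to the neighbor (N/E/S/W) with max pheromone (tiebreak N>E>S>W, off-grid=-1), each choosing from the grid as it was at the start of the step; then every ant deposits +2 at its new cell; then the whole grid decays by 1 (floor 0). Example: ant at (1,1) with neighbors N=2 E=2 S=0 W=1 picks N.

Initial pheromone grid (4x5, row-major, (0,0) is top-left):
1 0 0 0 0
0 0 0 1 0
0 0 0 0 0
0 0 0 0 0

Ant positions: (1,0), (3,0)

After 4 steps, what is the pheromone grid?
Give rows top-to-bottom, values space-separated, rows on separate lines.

After step 1: ants at (0,0),(2,0)
  2 0 0 0 0
  0 0 0 0 0
  1 0 0 0 0
  0 0 0 0 0
After step 2: ants at (0,1),(1,0)
  1 1 0 0 0
  1 0 0 0 0
  0 0 0 0 0
  0 0 0 0 0
After step 3: ants at (0,0),(0,0)
  4 0 0 0 0
  0 0 0 0 0
  0 0 0 0 0
  0 0 0 0 0
After step 4: ants at (0,1),(0,1)
  3 3 0 0 0
  0 0 0 0 0
  0 0 0 0 0
  0 0 0 0 0

3 3 0 0 0
0 0 0 0 0
0 0 0 0 0
0 0 0 0 0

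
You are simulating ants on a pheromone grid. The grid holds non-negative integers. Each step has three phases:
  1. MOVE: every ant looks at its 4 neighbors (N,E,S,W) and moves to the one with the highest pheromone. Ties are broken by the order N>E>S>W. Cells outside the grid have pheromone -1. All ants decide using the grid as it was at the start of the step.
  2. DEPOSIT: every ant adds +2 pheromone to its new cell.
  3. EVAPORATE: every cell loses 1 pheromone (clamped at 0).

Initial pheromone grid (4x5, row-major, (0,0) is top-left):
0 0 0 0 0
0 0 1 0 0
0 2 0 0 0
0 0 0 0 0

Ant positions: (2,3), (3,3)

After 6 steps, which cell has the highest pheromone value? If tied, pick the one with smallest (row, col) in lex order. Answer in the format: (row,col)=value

Answer: (1,3)=6

Derivation:
Step 1: ant0:(2,3)->N->(1,3) | ant1:(3,3)->N->(2,3)
  grid max=1 at (1,3)
Step 2: ant0:(1,3)->S->(2,3) | ant1:(2,3)->N->(1,3)
  grid max=2 at (1,3)
Step 3: ant0:(2,3)->N->(1,3) | ant1:(1,3)->S->(2,3)
  grid max=3 at (1,3)
Step 4: ant0:(1,3)->S->(2,3) | ant1:(2,3)->N->(1,3)
  grid max=4 at (1,3)
Step 5: ant0:(2,3)->N->(1,3) | ant1:(1,3)->S->(2,3)
  grid max=5 at (1,3)
Step 6: ant0:(1,3)->S->(2,3) | ant1:(2,3)->N->(1,3)
  grid max=6 at (1,3)
Final grid:
  0 0 0 0 0
  0 0 0 6 0
  0 0 0 6 0
  0 0 0 0 0
Max pheromone 6 at (1,3)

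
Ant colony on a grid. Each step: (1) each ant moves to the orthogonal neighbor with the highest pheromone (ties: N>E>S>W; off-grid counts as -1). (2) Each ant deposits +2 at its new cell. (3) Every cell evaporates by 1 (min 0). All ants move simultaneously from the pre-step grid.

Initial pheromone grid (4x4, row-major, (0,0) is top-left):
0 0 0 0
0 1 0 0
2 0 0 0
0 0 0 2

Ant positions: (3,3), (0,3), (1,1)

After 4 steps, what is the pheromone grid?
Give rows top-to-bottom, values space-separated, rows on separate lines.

After step 1: ants at (2,3),(1,3),(0,1)
  0 1 0 0
  0 0 0 1
  1 0 0 1
  0 0 0 1
After step 2: ants at (1,3),(2,3),(0,2)
  0 0 1 0
  0 0 0 2
  0 0 0 2
  0 0 0 0
After step 3: ants at (2,3),(1,3),(0,3)
  0 0 0 1
  0 0 0 3
  0 0 0 3
  0 0 0 0
After step 4: ants at (1,3),(2,3),(1,3)
  0 0 0 0
  0 0 0 6
  0 0 0 4
  0 0 0 0

0 0 0 0
0 0 0 6
0 0 0 4
0 0 0 0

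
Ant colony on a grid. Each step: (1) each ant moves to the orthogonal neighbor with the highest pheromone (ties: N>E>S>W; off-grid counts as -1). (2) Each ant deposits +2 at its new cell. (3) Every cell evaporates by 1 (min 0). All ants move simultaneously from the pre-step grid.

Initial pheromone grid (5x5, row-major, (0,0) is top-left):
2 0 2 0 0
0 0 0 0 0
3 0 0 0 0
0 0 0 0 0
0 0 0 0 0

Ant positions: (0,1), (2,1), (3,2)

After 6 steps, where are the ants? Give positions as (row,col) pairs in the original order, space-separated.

Step 1: ant0:(0,1)->E->(0,2) | ant1:(2,1)->W->(2,0) | ant2:(3,2)->N->(2,2)
  grid max=4 at (2,0)
Step 2: ant0:(0,2)->E->(0,3) | ant1:(2,0)->N->(1,0) | ant2:(2,2)->N->(1,2)
  grid max=3 at (2,0)
Step 3: ant0:(0,3)->W->(0,2) | ant1:(1,0)->S->(2,0) | ant2:(1,2)->N->(0,2)
  grid max=5 at (0,2)
Step 4: ant0:(0,2)->E->(0,3) | ant1:(2,0)->N->(1,0) | ant2:(0,2)->E->(0,3)
  grid max=4 at (0,2)
Step 5: ant0:(0,3)->W->(0,2) | ant1:(1,0)->S->(2,0) | ant2:(0,3)->W->(0,2)
  grid max=7 at (0,2)
Step 6: ant0:(0,2)->E->(0,3) | ant1:(2,0)->N->(1,0) | ant2:(0,2)->E->(0,3)
  grid max=6 at (0,2)

(0,3) (1,0) (0,3)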